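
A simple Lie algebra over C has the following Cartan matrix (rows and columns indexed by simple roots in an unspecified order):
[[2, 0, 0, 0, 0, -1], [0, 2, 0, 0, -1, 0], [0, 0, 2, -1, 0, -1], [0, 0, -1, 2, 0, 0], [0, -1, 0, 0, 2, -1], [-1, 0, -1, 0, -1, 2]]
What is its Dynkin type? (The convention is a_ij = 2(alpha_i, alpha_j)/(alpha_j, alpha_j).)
E_6

The matrix has rank 6 with 2's on the diagonal. Reading the off-diagonal entries as Dynkin edges (a single edge where a_ij = a_ji = -1; a double or triple edge where a_ij * a_ji = 2 or 3), the diagram is a chain of 5 nodes with one extra node attached to the third node from one end (E_6). One simple-root ordering that puts it in standard form is (alpha_2, alpha_1, alpha_5, alpha_6, alpha_3, alpha_4). So the algebra is type E_6.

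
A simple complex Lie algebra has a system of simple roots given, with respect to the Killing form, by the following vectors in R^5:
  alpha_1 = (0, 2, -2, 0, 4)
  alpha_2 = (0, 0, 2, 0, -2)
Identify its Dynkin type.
Compute the Cartan integers a_ij = 2(alpha_i, alpha_j)/(alpha_j, alpha_j); the resulting 2x2 Cartan matrix is
[[2, -3], [-1, 2]].
The roots have two lengths (squared-length ratio 3:1); the short ones are alpha_{2}. The associated Dynkin diagram is two nodes joined by a triple edge (G_2), so the type is G_2.

G2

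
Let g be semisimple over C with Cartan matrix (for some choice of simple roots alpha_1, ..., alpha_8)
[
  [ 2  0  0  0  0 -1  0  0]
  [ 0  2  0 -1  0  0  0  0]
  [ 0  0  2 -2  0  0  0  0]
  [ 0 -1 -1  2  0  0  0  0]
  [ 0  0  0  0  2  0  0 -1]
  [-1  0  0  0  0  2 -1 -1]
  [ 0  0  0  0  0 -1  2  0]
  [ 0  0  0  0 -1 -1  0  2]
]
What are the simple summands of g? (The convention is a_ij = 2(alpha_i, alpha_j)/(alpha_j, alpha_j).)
C3 ⊕ D5

The diagram associated to this matrix has two connected components: the simple roots {alpha_2, alpha_3, alpha_4} form a chain of 3 nodes with a double edge at one end; the terminal node there is the unique long simple root (C_3), and {alpha_1, alpha_5, alpha_6, alpha_7, alpha_8} form a chain of 3 nodes with a fork of two nodes at one end (D_5). A semisimple Lie algebra decomposes uniquely as the direct sum of simple ideals, one per connected component of its Dynkin diagram, so g ≅ C_3 ⊕ D_5 (dimension 21 + 45 = 66).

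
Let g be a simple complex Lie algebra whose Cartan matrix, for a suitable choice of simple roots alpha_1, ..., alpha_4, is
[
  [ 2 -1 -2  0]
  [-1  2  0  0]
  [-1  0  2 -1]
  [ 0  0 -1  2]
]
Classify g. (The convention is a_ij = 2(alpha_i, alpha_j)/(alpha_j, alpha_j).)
F_4

The matrix has rank 4 with 2's on the diagonal. Reading the off-diagonal entries as Dynkin edges (a single edge where a_ij = a_ji = -1; a double or triple edge where a_ij * a_ji = 2 or 3), the diagram is a chain of 4 nodes with a double edge between the middle two (F_4). One simple-root ordering that puts it in standard form is (alpha_2, alpha_1, alpha_3, alpha_4). So the algebra is type F_4.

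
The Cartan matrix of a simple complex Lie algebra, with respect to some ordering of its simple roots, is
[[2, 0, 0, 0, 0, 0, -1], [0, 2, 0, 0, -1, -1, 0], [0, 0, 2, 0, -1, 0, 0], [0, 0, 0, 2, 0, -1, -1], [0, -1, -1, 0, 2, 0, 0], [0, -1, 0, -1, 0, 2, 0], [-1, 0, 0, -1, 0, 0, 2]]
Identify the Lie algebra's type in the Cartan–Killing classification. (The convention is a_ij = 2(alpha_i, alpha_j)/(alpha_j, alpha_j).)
The matrix has rank 7 with 2's on the diagonal. Reading the off-diagonal entries as Dynkin edges (a single edge where a_ij = a_ji = -1; a double or triple edge where a_ij * a_ji = 2 or 3), the diagram is a chain of 7 nodes with single edges (A_7). One simple-root ordering that puts it in standard form is (alpha_1, alpha_7, alpha_4, alpha_6, alpha_2, alpha_5, alpha_3). So the algebra is type A_7, i.e. sl(8).

A7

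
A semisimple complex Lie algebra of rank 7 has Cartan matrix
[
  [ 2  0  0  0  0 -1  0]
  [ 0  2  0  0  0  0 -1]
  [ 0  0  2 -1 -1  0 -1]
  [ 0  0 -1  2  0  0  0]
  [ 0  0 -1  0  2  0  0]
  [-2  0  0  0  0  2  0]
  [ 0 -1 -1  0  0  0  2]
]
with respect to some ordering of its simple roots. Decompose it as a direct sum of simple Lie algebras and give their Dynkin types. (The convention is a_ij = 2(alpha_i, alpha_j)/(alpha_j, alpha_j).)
B2 + D5

The diagram associated to this matrix has two connected components: the simple roots {alpha_1, alpha_6} form a chain of 2 nodes with a double edge at one end; the terminal node there is the unique short simple root (B_2), and {alpha_2, alpha_3, alpha_4, alpha_5, alpha_7} form a chain of 3 nodes with a fork of two nodes at one end (D_5). A semisimple Lie algebra decomposes uniquely as the direct sum of simple ideals, one per connected component of its Dynkin diagram, so g ≅ B_2 ⊕ D_5 (dimension 10 + 45 = 55).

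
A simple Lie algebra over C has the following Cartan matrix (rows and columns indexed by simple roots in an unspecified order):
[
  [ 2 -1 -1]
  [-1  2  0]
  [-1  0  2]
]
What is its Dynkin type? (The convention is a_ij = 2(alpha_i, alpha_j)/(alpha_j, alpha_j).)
The matrix has rank 3 with 2's on the diagonal. Reading the off-diagonal entries as Dynkin edges (a single edge where a_ij = a_ji = -1; a double or triple edge where a_ij * a_ji = 2 or 3), the diagram is a chain of 3 nodes with single edges (A_3). One simple-root ordering that puts it in standard form is (alpha_2, alpha_1, alpha_3). So the algebra is type A_3, i.e. sl(4).

A_3 (sl(4))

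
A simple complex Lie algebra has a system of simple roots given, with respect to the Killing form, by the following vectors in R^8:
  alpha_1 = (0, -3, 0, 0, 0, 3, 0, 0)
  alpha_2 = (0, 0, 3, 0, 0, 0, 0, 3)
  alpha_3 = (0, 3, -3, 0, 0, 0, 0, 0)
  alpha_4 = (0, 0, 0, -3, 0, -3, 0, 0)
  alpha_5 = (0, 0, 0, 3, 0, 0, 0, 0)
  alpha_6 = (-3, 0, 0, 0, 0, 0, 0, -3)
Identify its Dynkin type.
Compute the Cartan integers a_ij = 2(alpha_i, alpha_j)/(alpha_j, alpha_j); the resulting 6x6 Cartan matrix is
[[2, 0, -1, -1, 0, 0], [0, 2, -1, 0, 0, -1], [-1, -1, 2, 0, 0, 0], [-1, 0, 0, 2, -2, 0], [0, 0, 0, -1, 2, 0], [0, -1, 0, 0, 0, 2]].
The roots have two lengths (squared-length ratio 2:1); the short ones are alpha_{5}. The associated Dynkin diagram is a chain of 6 nodes with a double edge at one end; the terminal node there is the unique short simple root (B_6), so the type is B_6 (the algebra so(13)).

type B_6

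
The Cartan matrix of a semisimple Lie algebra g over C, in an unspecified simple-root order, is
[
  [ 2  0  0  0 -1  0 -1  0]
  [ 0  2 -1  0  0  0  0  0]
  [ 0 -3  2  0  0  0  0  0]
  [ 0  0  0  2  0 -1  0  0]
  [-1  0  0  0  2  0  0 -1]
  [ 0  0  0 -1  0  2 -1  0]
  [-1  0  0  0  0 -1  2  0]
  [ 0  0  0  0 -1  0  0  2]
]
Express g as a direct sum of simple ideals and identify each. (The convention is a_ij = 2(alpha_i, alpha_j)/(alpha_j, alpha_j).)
The diagram associated to this matrix has two connected components: the simple roots {alpha_1, alpha_4, alpha_5, alpha_6, alpha_7, alpha_8} form a chain of 6 nodes with single edges (A_6), and {alpha_2, alpha_3} form two nodes joined by a triple edge (G_2). A semisimple Lie algebra decomposes uniquely as the direct sum of simple ideals, one per connected component of its Dynkin diagram, so g ≅ A_6 ⊕ G_2 (dimension 48 + 14 = 62).

type A_6 + type G_2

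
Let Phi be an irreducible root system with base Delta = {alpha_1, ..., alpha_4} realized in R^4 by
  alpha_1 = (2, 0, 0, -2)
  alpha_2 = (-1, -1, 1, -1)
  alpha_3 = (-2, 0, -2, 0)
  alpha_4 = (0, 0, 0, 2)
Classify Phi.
type F_4

Compute the Cartan integers a_ij = 2(alpha_i, alpha_j)/(alpha_j, alpha_j); the resulting 4x4 Cartan matrix is
[[2, 0, -1, -2], [0, 2, 0, -1], [-1, 0, 2, 0], [-1, -1, 0, 2]].
The roots have two lengths (squared-length ratio 2:1); the short ones are alpha_{2,4}. The associated Dynkin diagram is a chain of 4 nodes with a double edge between the middle two (F_4), so the type is F_4.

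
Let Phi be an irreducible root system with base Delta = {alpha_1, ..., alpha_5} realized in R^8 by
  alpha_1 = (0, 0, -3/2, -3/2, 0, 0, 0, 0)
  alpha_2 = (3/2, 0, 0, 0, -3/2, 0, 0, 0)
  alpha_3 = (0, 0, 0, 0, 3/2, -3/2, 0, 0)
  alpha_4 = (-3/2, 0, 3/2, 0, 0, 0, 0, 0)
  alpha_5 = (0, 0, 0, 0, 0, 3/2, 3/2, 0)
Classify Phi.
Compute the Cartan integers a_ij = 2(alpha_i, alpha_j)/(alpha_j, alpha_j); the resulting 5x5 Cartan matrix is
[[2, 0, 0, -1, 0], [0, 2, -1, -1, 0], [0, -1, 2, 0, -1], [-1, -1, 0, 2, 0], [0, 0, -1, 0, 2]].
All simple roots have the same length, so the diagram is simply laced. The associated Dynkin diagram is a chain of 5 nodes with single edges (A_5), so the type is A_5 (the algebra sl(6)).

A5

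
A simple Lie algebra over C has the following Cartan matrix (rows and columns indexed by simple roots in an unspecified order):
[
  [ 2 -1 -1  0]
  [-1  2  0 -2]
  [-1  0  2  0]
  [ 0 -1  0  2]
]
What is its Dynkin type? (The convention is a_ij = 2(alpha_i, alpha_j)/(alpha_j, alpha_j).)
The matrix has rank 4 with 2's on the diagonal. Reading the off-diagonal entries as Dynkin edges (a single edge where a_ij = a_ji = -1; a double or triple edge where a_ij * a_ji = 2 or 3), the diagram is a chain of 4 nodes with a double edge at one end; the terminal node there is the unique short simple root (B_4). One simple-root ordering that puts it in standard form is (alpha_3, alpha_1, alpha_2, alpha_4). So the algebra is type B_4, i.e. so(9).

B4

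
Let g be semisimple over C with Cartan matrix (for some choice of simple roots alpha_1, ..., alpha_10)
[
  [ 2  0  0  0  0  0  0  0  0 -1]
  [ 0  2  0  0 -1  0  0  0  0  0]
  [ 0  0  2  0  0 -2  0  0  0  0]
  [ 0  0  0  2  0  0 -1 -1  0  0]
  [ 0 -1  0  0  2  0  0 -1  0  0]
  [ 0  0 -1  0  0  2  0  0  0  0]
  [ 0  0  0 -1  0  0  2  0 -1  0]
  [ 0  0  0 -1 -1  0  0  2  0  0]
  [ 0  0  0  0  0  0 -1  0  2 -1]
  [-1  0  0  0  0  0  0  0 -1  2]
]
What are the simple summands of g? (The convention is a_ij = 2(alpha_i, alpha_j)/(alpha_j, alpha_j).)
The diagram associated to this matrix has two connected components: the simple roots {alpha_1, alpha_2, alpha_4, alpha_5, alpha_7, alpha_8, alpha_9, alpha_10} form a chain of 8 nodes with single edges (A_8), and {alpha_3, alpha_6} form a chain of 2 nodes with a double edge at one end; the terminal node there is the unique short simple root (B_2). A semisimple Lie algebra decomposes uniquely as the direct sum of simple ideals, one per connected component of its Dynkin diagram, so g ≅ A_8 ⊕ B_2 (dimension 80 + 10 = 90).

type A_8 ⊕ type B_2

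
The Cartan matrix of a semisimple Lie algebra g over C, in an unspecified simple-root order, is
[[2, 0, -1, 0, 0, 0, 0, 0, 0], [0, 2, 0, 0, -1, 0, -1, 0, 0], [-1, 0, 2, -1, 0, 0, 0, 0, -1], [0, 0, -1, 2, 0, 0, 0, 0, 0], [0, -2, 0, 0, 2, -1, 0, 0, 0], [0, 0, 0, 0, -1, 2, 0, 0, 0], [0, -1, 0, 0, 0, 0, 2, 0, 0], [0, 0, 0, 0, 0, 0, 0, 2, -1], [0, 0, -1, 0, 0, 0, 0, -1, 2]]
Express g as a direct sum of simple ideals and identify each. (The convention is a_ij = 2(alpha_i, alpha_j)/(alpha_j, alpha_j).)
The diagram associated to this matrix has two connected components: the simple roots {alpha_1, alpha_3, alpha_4, alpha_8, alpha_9} form a chain of 3 nodes with a fork of two nodes at one end (D_5), and {alpha_2, alpha_5, alpha_6, alpha_7} form a chain of 4 nodes with a double edge between the middle two (F_4). A semisimple Lie algebra decomposes uniquely as the direct sum of simple ideals, one per connected component of its Dynkin diagram, so g ≅ D_5 ⊕ F_4 (dimension 45 + 52 = 97).

D_5 (so(10)) ⊕ F_4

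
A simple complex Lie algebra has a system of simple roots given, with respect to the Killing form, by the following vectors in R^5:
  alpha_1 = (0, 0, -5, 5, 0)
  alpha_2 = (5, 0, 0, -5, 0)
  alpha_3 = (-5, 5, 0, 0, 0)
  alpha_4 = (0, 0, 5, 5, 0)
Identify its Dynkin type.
Compute the Cartan integers a_ij = 2(alpha_i, alpha_j)/(alpha_j, alpha_j); the resulting 4x4 Cartan matrix is
[[2, -1, 0, 0], [-1, 2, -1, -1], [0, -1, 2, 0], [0, -1, 0, 2]].
All simple roots have the same length, so the diagram is simply laced. The associated Dynkin diagram is a chain of 2 nodes with a fork of two nodes at one end (D_4), so the type is D_4 (the algebra so(8)).

D_4 (so(8))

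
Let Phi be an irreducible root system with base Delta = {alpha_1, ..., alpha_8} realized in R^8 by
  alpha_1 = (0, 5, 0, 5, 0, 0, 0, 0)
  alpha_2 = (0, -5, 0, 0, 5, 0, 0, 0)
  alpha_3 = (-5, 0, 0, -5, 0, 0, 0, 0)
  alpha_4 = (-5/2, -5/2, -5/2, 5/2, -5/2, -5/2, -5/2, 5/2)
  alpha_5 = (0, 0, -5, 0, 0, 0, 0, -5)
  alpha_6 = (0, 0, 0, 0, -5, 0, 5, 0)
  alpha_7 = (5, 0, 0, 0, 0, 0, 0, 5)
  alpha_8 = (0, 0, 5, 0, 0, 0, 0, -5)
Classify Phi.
type E_8

Compute the Cartan integers a_ij = 2(alpha_i, alpha_j)/(alpha_j, alpha_j); the resulting 8x8 Cartan matrix is
[[2, -1, -1, 0, 0, 0, 0, 0], [-1, 2, 0, 0, 0, -1, 0, 0], [-1, 0, 2, 0, 0, 0, -1, 0], [0, 0, 0, 2, 0, 0, 0, -1], [0, 0, 0, 0, 2, 0, -1, 0], [0, -1, 0, 0, 0, 2, 0, 0], [0, 0, -1, 0, -1, 0, 2, -1], [0, 0, 0, -1, 0, 0, -1, 2]].
All simple roots have the same length, so the diagram is simply laced. The associated Dynkin diagram is a chain of 7 nodes with one extra node attached to the third node from one end (E_8), so the type is E_8.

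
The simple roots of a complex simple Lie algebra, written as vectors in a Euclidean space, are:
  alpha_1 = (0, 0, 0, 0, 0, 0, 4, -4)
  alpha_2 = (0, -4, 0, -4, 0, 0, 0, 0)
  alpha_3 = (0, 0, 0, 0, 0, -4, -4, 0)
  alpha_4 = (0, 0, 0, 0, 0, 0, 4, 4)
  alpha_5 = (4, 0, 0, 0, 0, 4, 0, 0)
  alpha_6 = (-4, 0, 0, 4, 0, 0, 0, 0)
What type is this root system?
Compute the Cartan integers a_ij = 2(alpha_i, alpha_j)/(alpha_j, alpha_j); the resulting 6x6 Cartan matrix is
[[2, 0, -1, 0, 0, 0], [0, 2, 0, 0, 0, -1], [-1, 0, 2, -1, -1, 0], [0, 0, -1, 2, 0, 0], [0, 0, -1, 0, 2, -1], [0, -1, 0, 0, -1, 2]].
All simple roots have the same length, so the diagram is simply laced. The associated Dynkin diagram is a chain of 4 nodes with a fork of two nodes at one end (D_6), so the type is D_6 (the algebra so(12)).

D_6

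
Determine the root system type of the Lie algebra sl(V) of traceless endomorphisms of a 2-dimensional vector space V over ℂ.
A_1

This is sl(2), which has dimension 2^2 - 1 = 3 and rank 2 - 1 = 1 (a Cartan subalgebra is the diagonal traceless matrices). In the classification of classical Lie algebras, the special linear algebra sl(n+1) has type A_n; here n = 1, so the Dynkin diagram is a chain of 1 nodes with single edges (A_1). Hence the type is A_1.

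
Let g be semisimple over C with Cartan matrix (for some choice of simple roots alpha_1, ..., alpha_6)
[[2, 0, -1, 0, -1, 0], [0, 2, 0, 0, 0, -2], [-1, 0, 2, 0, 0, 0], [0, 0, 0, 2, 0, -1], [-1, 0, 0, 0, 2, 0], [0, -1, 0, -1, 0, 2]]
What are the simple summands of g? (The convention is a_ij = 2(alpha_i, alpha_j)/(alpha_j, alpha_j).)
The diagram associated to this matrix has two connected components: the simple roots {alpha_1, alpha_3, alpha_5} form a chain of 3 nodes with single edges (A_3), and {alpha_2, alpha_4, alpha_6} form a chain of 3 nodes with a double edge at one end; the terminal node there is the unique long simple root (C_3). A semisimple Lie algebra decomposes uniquely as the direct sum of simple ideals, one per connected component of its Dynkin diagram, so g ≅ A_3 ⊕ C_3 (dimension 15 + 21 = 36).

A3 + C3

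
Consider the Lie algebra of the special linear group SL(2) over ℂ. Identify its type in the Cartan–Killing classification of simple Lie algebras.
type A_1

This is sl(2), which has dimension 2^2 - 1 = 3 and rank 2 - 1 = 1 (a Cartan subalgebra is the diagonal traceless matrices). In the classification of classical Lie algebras, the special linear algebra sl(n+1) has type A_n; here n = 1, so the Dynkin diagram is a chain of 1 nodes with single edges (A_1). Hence the type is A_1.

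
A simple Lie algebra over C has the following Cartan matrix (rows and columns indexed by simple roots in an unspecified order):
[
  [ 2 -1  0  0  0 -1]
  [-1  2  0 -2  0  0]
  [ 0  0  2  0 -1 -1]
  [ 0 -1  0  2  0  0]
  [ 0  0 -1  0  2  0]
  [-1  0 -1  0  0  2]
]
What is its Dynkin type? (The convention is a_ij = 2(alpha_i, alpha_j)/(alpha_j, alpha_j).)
type B_6

The matrix has rank 6 with 2's on the diagonal. Reading the off-diagonal entries as Dynkin edges (a single edge where a_ij = a_ji = -1; a double or triple edge where a_ij * a_ji = 2 or 3), the diagram is a chain of 6 nodes with a double edge at one end; the terminal node there is the unique short simple root (B_6). One simple-root ordering that puts it in standard form is (alpha_5, alpha_3, alpha_6, alpha_1, alpha_2, alpha_4). So the algebra is type B_6, i.e. so(13).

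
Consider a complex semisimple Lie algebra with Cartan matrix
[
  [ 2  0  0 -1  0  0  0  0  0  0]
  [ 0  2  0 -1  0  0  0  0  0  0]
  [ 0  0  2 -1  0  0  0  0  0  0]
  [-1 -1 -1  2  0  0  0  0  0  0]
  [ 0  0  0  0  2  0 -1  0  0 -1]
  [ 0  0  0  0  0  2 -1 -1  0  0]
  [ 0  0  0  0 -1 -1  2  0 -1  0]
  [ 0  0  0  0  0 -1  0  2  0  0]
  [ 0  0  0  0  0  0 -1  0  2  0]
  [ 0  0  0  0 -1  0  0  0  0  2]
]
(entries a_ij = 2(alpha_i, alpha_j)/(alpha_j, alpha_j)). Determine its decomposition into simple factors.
The diagram associated to this matrix has two connected components: the simple roots {alpha_1, alpha_2, alpha_3, alpha_4} form a chain of 2 nodes with a fork of two nodes at one end (D_4), and {alpha_5, alpha_6, alpha_7, alpha_8, alpha_9, alpha_10} form a chain of 5 nodes with one extra node attached to the third node from one end (E_6). A semisimple Lie algebra decomposes uniquely as the direct sum of simple ideals, one per connected component of its Dynkin diagram, so g ≅ D_4 ⊕ E_6 (dimension 28 + 78 = 106).

D_4 (so(8)) ⊕ E_6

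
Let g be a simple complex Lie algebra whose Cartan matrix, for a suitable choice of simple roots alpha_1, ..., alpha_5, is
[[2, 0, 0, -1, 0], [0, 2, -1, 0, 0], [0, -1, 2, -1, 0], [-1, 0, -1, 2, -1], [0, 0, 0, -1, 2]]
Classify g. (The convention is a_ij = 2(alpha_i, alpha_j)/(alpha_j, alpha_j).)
D_5

The matrix has rank 5 with 2's on the diagonal. Reading the off-diagonal entries as Dynkin edges (a single edge where a_ij = a_ji = -1; a double or triple edge where a_ij * a_ji = 2 or 3), the diagram is a chain of 3 nodes with a fork of two nodes at one end (D_5). One simple-root ordering that puts it in standard form is (alpha_2, alpha_3, alpha_4, alpha_5, alpha_1). So the algebra is type D_5, i.e. so(10).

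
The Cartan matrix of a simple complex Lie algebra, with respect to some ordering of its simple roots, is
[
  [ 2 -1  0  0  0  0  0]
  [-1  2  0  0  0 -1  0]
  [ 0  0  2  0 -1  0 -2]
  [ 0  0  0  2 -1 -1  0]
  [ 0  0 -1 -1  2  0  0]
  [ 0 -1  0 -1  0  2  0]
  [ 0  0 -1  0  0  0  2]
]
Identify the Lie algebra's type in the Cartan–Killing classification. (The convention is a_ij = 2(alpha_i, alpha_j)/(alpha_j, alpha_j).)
The matrix has rank 7 with 2's on the diagonal. Reading the off-diagonal entries as Dynkin edges (a single edge where a_ij = a_ji = -1; a double or triple edge where a_ij * a_ji = 2 or 3), the diagram is a chain of 7 nodes with a double edge at one end; the terminal node there is the unique short simple root (B_7). One simple-root ordering that puts it in standard form is (alpha_1, alpha_2, alpha_6, alpha_4, alpha_5, alpha_3, alpha_7). So the algebra is type B_7, i.e. so(15).

type B_7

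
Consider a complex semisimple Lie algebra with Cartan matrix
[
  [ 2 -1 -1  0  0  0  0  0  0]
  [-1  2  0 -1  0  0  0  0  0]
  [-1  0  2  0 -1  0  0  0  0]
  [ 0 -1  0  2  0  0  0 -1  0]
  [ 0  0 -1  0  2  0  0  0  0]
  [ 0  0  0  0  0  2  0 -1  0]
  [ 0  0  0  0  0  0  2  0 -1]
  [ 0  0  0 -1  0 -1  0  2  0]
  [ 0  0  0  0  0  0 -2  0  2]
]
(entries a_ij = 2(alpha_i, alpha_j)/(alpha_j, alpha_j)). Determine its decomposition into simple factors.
A_7 + B_2

The diagram associated to this matrix has two connected components: the simple roots {alpha_1, alpha_2, alpha_3, alpha_4, alpha_5, alpha_6, alpha_8} form a chain of 7 nodes with single edges (A_7), and {alpha_7, alpha_9} form a chain of 2 nodes with a double edge at one end; the terminal node there is the unique short simple root (B_2). A semisimple Lie algebra decomposes uniquely as the direct sum of simple ideals, one per connected component of its Dynkin diagram, so g ≅ A_7 ⊕ B_2 (dimension 63 + 10 = 73).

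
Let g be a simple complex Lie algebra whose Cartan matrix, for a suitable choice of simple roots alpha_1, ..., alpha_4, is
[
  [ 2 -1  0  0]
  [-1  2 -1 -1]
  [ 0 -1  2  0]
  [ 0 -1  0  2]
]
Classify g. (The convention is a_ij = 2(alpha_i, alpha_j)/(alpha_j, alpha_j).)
The matrix has rank 4 with 2's on the diagonal. Reading the off-diagonal entries as Dynkin edges (a single edge where a_ij = a_ji = -1; a double or triple edge where a_ij * a_ji = 2 or 3), the diagram is a chain of 2 nodes with a fork of two nodes at one end (D_4). One simple-root ordering that puts it in standard form is (alpha_3, alpha_2, alpha_1, alpha_4). So the algebra is type D_4, i.e. so(8).

D4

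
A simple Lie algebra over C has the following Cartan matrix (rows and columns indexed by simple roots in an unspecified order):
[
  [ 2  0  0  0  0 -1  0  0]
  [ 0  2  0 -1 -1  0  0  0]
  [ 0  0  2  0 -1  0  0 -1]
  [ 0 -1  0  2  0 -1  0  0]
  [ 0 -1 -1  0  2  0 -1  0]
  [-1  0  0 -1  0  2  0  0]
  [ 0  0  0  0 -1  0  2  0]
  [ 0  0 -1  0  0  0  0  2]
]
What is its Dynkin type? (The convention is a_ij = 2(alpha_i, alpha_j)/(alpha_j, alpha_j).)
E_8

The matrix has rank 8 with 2's on the diagonal. Reading the off-diagonal entries as Dynkin edges (a single edge where a_ij = a_ji = -1; a double or triple edge where a_ij * a_ji = 2 or 3), the diagram is a chain of 7 nodes with one extra node attached to the third node from one end (E_8). One simple-root ordering that puts it in standard form is (alpha_8, alpha_7, alpha_3, alpha_5, alpha_2, alpha_4, alpha_6, alpha_1). So the algebra is type E_8.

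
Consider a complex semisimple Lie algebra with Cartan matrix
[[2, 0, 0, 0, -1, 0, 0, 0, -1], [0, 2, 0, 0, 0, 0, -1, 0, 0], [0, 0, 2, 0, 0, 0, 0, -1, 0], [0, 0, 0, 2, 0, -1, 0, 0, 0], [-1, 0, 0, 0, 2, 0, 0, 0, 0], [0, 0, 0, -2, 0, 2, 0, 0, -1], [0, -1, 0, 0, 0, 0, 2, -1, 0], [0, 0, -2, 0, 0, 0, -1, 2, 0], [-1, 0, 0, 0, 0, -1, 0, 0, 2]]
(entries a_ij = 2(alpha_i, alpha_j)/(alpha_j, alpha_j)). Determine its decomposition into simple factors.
type B_4 ⊕ type B_5

The diagram associated to this matrix has two connected components: the simple roots {alpha_2, alpha_3, alpha_7, alpha_8} form a chain of 4 nodes with a double edge at one end; the terminal node there is the unique short simple root (B_4), and {alpha_1, alpha_4, alpha_5, alpha_6, alpha_9} form a chain of 5 nodes with a double edge at one end; the terminal node there is the unique short simple root (B_5). A semisimple Lie algebra decomposes uniquely as the direct sum of simple ideals, one per connected component of its Dynkin diagram, so g ≅ B_4 ⊕ B_5 (dimension 36 + 55 = 91).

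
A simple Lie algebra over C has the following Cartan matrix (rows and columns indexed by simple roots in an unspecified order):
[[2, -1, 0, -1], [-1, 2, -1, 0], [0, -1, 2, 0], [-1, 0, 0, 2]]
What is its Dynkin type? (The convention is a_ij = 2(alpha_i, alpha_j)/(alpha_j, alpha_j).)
The matrix has rank 4 with 2's on the diagonal. Reading the off-diagonal entries as Dynkin edges (a single edge where a_ij = a_ji = -1; a double or triple edge where a_ij * a_ji = 2 or 3), the diagram is a chain of 4 nodes with single edges (A_4). One simple-root ordering that puts it in standard form is (alpha_4, alpha_1, alpha_2, alpha_3). So the algebra is type A_4, i.e. sl(5).

type A_4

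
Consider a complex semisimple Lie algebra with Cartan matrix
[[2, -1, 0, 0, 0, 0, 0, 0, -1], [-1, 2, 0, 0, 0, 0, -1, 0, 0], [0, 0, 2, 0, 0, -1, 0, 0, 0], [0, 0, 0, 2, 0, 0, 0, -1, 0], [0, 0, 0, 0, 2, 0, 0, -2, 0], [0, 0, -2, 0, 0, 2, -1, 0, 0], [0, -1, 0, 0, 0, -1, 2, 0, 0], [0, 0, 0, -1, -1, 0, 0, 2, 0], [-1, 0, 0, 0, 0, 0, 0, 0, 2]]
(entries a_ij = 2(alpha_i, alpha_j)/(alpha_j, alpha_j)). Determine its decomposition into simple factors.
The diagram associated to this matrix has two connected components: the simple roots {alpha_1, alpha_2, alpha_3, alpha_6, alpha_7, alpha_9} form a chain of 6 nodes with a double edge at one end; the terminal node there is the unique short simple root (B_6), and {alpha_4, alpha_5, alpha_8} form a chain of 3 nodes with a double edge at one end; the terminal node there is the unique long simple root (C_3). A semisimple Lie algebra decomposes uniquely as the direct sum of simple ideals, one per connected component of its Dynkin diagram, so g ≅ B_6 ⊕ C_3 (dimension 78 + 21 = 99).

B6 + C3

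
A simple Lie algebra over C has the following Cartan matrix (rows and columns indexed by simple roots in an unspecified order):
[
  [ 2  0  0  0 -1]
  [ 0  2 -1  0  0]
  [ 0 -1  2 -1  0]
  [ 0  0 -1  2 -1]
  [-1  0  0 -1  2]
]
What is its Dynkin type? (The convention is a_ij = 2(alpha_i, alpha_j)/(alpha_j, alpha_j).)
The matrix has rank 5 with 2's on the diagonal. Reading the off-diagonal entries as Dynkin edges (a single edge where a_ij = a_ji = -1; a double or triple edge where a_ij * a_ji = 2 or 3), the diagram is a chain of 5 nodes with single edges (A_5). One simple-root ordering that puts it in standard form is (alpha_2, alpha_3, alpha_4, alpha_5, alpha_1). So the algebra is type A_5, i.e. sl(6).

A5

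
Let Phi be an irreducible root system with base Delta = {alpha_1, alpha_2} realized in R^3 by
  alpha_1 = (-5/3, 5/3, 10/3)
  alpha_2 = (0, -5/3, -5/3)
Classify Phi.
Compute the Cartan integers a_ij = 2(alpha_i, alpha_j)/(alpha_j, alpha_j); the resulting 2x2 Cartan matrix is
[[2, -3], [-1, 2]].
The roots have two lengths (squared-length ratio 3:1); the short ones are alpha_{2}. The associated Dynkin diagram is two nodes joined by a triple edge (G_2), so the type is G_2.

G_2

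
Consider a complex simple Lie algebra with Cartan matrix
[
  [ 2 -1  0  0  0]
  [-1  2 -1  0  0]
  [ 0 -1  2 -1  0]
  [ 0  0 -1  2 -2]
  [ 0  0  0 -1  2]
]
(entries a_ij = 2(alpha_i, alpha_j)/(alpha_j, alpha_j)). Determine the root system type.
B_5

The matrix has rank 5 with 2's on the diagonal. Reading the off-diagonal entries as Dynkin edges (a single edge where a_ij = a_ji = -1; a double or triple edge where a_ij * a_ji = 2 or 3), the diagram is a chain of 5 nodes with a double edge at one end; the terminal node there is the unique short simple root (B_5). One simple-root ordering that puts it in standard form is (alpha_1, alpha_2, alpha_3, alpha_4, alpha_5). So the algebra is type B_5, i.e. so(11).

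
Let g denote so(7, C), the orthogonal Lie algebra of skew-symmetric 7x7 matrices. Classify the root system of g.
This is so(7) with 7 odd, which has dimension 7(7-1)/2 = 21 and rank (7-1)/2 = 3. In the classification of classical Lie algebras, the orthogonal algebra so(2n+1) in an odd number of variables has type B_n; here n = 3, so the Dynkin diagram is a chain of 3 nodes with a double edge at one end; the terminal node there is the unique short simple root (B_3). Hence the type is B_3.

B3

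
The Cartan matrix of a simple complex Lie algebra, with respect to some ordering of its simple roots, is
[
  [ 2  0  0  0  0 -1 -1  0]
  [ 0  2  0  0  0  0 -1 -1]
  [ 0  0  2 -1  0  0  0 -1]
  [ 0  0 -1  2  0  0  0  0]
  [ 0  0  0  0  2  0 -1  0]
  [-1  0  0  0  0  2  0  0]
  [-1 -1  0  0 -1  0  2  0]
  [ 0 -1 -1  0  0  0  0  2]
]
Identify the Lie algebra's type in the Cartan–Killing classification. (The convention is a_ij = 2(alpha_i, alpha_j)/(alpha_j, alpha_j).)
type E_8

The matrix has rank 8 with 2's on the diagonal. Reading the off-diagonal entries as Dynkin edges (a single edge where a_ij = a_ji = -1; a double or triple edge where a_ij * a_ji = 2 or 3), the diagram is a chain of 7 nodes with one extra node attached to the third node from one end (E_8). One simple-root ordering that puts it in standard form is (alpha_6, alpha_5, alpha_1, alpha_7, alpha_2, alpha_8, alpha_3, alpha_4). So the algebra is type E_8.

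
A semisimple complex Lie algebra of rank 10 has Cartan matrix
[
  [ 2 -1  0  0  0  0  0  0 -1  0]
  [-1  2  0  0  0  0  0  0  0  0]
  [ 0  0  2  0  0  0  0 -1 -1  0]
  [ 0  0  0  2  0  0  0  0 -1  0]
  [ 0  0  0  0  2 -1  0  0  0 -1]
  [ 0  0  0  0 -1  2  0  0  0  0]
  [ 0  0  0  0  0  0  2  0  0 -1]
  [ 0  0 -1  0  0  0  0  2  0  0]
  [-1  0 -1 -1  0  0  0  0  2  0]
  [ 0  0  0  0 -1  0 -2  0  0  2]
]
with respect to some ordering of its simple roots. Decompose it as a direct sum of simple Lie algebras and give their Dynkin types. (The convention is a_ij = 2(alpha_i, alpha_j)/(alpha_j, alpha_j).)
B4 + E6

The diagram associated to this matrix has two connected components: the simple roots {alpha_5, alpha_6, alpha_7, alpha_10} form a chain of 4 nodes with a double edge at one end; the terminal node there is the unique short simple root (B_4), and {alpha_1, alpha_2, alpha_3, alpha_4, alpha_8, alpha_9} form a chain of 5 nodes with one extra node attached to the third node from one end (E_6). A semisimple Lie algebra decomposes uniquely as the direct sum of simple ideals, one per connected component of its Dynkin diagram, so g ≅ B_4 ⊕ E_6 (dimension 36 + 78 = 114).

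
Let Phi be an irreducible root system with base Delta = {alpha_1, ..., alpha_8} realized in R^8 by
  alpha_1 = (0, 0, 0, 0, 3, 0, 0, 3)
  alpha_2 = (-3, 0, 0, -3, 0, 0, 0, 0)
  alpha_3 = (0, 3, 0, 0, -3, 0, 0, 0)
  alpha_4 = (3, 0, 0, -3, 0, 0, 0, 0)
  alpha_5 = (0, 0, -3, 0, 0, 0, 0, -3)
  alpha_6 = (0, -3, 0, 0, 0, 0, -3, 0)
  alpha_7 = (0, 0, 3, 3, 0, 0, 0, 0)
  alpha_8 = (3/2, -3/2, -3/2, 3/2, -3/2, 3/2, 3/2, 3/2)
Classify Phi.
E_8

Compute the Cartan integers a_ij = 2(alpha_i, alpha_j)/(alpha_j, alpha_j); the resulting 8x8 Cartan matrix is
[[2, 0, -1, 0, -1, 0, 0, 0], [0, 2, 0, 0, 0, 0, -1, -1], [-1, 0, 2, 0, 0, -1, 0, 0], [0, 0, 0, 2, 0, 0, -1, 0], [-1, 0, 0, 0, 2, 0, -1, 0], [0, 0, -1, 0, 0, 2, 0, 0], [0, -1, 0, -1, -1, 0, 2, 0], [0, -1, 0, 0, 0, 0, 0, 2]].
All simple roots have the same length, so the diagram is simply laced. The associated Dynkin diagram is a chain of 7 nodes with one extra node attached to the third node from one end (E_8), so the type is E_8.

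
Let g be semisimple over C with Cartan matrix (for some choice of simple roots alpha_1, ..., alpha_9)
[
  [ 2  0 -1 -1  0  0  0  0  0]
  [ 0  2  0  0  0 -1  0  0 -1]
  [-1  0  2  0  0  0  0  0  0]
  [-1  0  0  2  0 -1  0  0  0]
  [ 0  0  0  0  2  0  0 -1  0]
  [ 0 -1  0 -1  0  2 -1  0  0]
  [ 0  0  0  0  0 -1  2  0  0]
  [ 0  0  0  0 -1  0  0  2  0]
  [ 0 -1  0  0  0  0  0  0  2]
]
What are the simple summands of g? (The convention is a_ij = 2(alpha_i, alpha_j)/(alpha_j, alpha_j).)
A_2 (sl(3)) ⊕ E_7

The diagram associated to this matrix has two connected components: the simple roots {alpha_5, alpha_8} form a chain of 2 nodes with single edges (A_2), and {alpha_1, alpha_2, alpha_3, alpha_4, alpha_6, alpha_7, alpha_9} form a chain of 6 nodes with one extra node attached to the third node from one end (E_7). A semisimple Lie algebra decomposes uniquely as the direct sum of simple ideals, one per connected component of its Dynkin diagram, so g ≅ A_2 ⊕ E_7 (dimension 8 + 133 = 141).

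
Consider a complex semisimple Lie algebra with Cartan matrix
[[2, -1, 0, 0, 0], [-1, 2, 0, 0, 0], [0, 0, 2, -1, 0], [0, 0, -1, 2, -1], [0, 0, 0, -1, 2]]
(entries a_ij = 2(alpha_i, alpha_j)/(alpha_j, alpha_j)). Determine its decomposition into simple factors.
A_2 ⊕ A_3

The diagram associated to this matrix has two connected components: the simple roots {alpha_1, alpha_2} form a chain of 2 nodes with single edges (A_2), and {alpha_3, alpha_4, alpha_5} form a chain of 3 nodes with single edges (A_3). A semisimple Lie algebra decomposes uniquely as the direct sum of simple ideals, one per connected component of its Dynkin diagram, so g ≅ A_2 ⊕ A_3 (dimension 8 + 15 = 23).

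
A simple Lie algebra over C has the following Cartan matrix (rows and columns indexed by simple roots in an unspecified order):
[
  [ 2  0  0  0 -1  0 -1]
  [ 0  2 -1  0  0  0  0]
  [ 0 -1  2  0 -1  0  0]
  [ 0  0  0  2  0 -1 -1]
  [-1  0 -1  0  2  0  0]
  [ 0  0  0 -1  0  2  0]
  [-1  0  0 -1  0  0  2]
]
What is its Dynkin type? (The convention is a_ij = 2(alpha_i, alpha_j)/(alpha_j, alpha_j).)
A7

The matrix has rank 7 with 2's on the diagonal. Reading the off-diagonal entries as Dynkin edges (a single edge where a_ij = a_ji = -1; a double or triple edge where a_ij * a_ji = 2 or 3), the diagram is a chain of 7 nodes with single edges (A_7). One simple-root ordering that puts it in standard form is (alpha_6, alpha_4, alpha_7, alpha_1, alpha_5, alpha_3, alpha_2). So the algebra is type A_7, i.e. sl(8).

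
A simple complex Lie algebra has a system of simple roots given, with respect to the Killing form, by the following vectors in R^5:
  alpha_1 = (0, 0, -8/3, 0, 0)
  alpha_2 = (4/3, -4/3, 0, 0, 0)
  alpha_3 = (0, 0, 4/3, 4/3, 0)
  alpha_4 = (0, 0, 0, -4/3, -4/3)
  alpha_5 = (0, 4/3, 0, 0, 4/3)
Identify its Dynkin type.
C_5 (sp(10))

Compute the Cartan integers a_ij = 2(alpha_i, alpha_j)/(alpha_j, alpha_j); the resulting 5x5 Cartan matrix is
[[2, 0, -2, 0, 0], [0, 2, 0, 0, -1], [-1, 0, 2, -1, 0], [0, 0, -1, 2, -1], [0, -1, 0, -1, 2]].
The roots have two lengths (squared-length ratio 2:1); the short ones are alpha_{2,3,4,5}. The associated Dynkin diagram is a chain of 5 nodes with a double edge at one end; the terminal node there is the unique long simple root (C_5), so the type is C_5 (the algebra sp(10)).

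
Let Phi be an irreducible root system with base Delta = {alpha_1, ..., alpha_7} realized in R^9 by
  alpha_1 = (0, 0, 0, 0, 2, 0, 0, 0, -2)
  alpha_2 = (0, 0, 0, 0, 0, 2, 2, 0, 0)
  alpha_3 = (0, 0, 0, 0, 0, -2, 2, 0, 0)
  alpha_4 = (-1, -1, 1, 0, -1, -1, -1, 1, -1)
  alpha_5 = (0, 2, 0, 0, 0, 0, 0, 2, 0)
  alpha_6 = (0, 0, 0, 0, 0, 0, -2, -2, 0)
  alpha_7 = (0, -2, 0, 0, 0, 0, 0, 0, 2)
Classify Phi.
E_7

Compute the Cartan integers a_ij = 2(alpha_i, alpha_j)/(alpha_j, alpha_j); the resulting 7x7 Cartan matrix is
[[2, 0, 0, 0, 0, 0, -1], [0, 2, 0, -1, 0, -1, 0], [0, 0, 2, 0, 0, -1, 0], [0, -1, 0, 2, 0, 0, 0], [0, 0, 0, 0, 2, -1, -1], [0, -1, -1, 0, -1, 2, 0], [-1, 0, 0, 0, -1, 0, 2]].
All simple roots have the same length, so the diagram is simply laced. The associated Dynkin diagram is a chain of 6 nodes with one extra node attached to the third node from one end (E_7), so the type is E_7.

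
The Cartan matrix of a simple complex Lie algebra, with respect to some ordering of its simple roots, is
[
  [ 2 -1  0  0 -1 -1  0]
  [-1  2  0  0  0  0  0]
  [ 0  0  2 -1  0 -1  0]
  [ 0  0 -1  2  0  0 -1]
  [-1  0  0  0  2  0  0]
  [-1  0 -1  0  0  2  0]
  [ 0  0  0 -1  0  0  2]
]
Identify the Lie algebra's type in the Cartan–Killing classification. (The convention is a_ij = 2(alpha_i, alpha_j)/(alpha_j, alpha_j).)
D_7

The matrix has rank 7 with 2's on the diagonal. Reading the off-diagonal entries as Dynkin edges (a single edge where a_ij = a_ji = -1; a double or triple edge where a_ij * a_ji = 2 or 3), the diagram is a chain of 5 nodes with a fork of two nodes at one end (D_7). One simple-root ordering that puts it in standard form is (alpha_7, alpha_4, alpha_3, alpha_6, alpha_1, alpha_5, alpha_2). So the algebra is type D_7, i.e. so(14).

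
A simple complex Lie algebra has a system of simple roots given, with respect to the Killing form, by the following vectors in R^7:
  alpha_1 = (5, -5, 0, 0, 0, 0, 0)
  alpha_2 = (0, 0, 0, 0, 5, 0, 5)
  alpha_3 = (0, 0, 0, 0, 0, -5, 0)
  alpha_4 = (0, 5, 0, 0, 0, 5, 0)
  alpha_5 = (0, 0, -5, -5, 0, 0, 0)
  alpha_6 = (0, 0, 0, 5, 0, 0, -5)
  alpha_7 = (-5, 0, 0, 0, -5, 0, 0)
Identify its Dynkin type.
Compute the Cartan integers a_ij = 2(alpha_i, alpha_j)/(alpha_j, alpha_j); the resulting 7x7 Cartan matrix is
[[2, 0, 0, -1, 0, 0, -1], [0, 2, 0, 0, 0, -1, -1], [0, 0, 2, -1, 0, 0, 0], [-1, 0, -2, 2, 0, 0, 0], [0, 0, 0, 0, 2, -1, 0], [0, -1, 0, 0, -1, 2, 0], [-1, -1, 0, 0, 0, 0, 2]].
The roots have two lengths (squared-length ratio 2:1); the short ones are alpha_{3}. The associated Dynkin diagram is a chain of 7 nodes with a double edge at one end; the terminal node there is the unique short simple root (B_7), so the type is B_7 (the algebra so(15)).

type B_7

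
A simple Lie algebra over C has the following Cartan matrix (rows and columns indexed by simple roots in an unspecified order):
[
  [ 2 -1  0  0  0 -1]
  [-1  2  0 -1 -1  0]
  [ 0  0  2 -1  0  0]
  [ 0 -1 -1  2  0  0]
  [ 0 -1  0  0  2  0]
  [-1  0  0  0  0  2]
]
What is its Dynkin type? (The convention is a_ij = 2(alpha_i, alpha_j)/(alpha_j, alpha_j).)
The matrix has rank 6 with 2's on the diagonal. Reading the off-diagonal entries as Dynkin edges (a single edge where a_ij = a_ji = -1; a double or triple edge where a_ij * a_ji = 2 or 3), the diagram is a chain of 5 nodes with one extra node attached to the third node from one end (E_6). One simple-root ordering that puts it in standard form is (alpha_3, alpha_5, alpha_4, alpha_2, alpha_1, alpha_6). So the algebra is type E_6.

E6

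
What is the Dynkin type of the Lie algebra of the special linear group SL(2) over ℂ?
This is sl(2), which has dimension 2^2 - 1 = 3 and rank 2 - 1 = 1 (a Cartan subalgebra is the diagonal traceless matrices). In the classification of classical Lie algebras, the special linear algebra sl(n+1) has type A_n; here n = 1, so the Dynkin diagram is a chain of 1 nodes with single edges (A_1). Hence the type is A_1.

A_1 (sl(2))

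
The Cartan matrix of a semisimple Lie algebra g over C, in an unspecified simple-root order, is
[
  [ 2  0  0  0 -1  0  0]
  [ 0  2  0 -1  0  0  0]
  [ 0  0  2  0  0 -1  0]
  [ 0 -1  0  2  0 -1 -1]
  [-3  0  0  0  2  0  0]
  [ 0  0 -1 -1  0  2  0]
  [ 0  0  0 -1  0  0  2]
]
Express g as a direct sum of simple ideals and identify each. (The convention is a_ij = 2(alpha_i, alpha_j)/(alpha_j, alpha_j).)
D_5 + G_2

The diagram associated to this matrix has two connected components: the simple roots {alpha_2, alpha_3, alpha_4, alpha_6, alpha_7} form a chain of 3 nodes with a fork of two nodes at one end (D_5), and {alpha_1, alpha_5} form two nodes joined by a triple edge (G_2). A semisimple Lie algebra decomposes uniquely as the direct sum of simple ideals, one per connected component of its Dynkin diagram, so g ≅ D_5 ⊕ G_2 (dimension 45 + 14 = 59).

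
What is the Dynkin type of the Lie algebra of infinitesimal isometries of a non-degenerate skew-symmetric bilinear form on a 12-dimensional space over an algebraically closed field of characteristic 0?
This is sp(12), which has dimension 12(12+1)/2 = 78 and rank 12/2 = 6. In the classification of classical Lie algebras, the symplectic algebra sp(2n) has type C_n; here n = 6, so the Dynkin diagram is a chain of 6 nodes with a double edge at one end; the terminal node there is the unique long simple root (C_6). Hence the type is C_6.

C_6 (sp(12))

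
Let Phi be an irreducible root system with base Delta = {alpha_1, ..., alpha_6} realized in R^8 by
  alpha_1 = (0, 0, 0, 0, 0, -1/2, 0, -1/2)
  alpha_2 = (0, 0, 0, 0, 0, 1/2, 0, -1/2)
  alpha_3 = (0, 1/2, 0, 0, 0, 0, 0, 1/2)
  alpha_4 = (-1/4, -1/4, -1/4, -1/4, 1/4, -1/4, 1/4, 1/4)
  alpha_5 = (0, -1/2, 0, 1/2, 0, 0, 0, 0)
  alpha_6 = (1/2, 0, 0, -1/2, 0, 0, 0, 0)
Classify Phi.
type E_6

Compute the Cartan integers a_ij = 2(alpha_i, alpha_j)/(alpha_j, alpha_j); the resulting 6x6 Cartan matrix is
[[2, 0, -1, 0, 0, 0], [0, 2, -1, -1, 0, 0], [-1, -1, 2, 0, -1, 0], [0, -1, 0, 2, 0, 0], [0, 0, -1, 0, 2, -1], [0, 0, 0, 0, -1, 2]].
All simple roots have the same length, so the diagram is simply laced. The associated Dynkin diagram is a chain of 5 nodes with one extra node attached to the third node from one end (E_6), so the type is E_6.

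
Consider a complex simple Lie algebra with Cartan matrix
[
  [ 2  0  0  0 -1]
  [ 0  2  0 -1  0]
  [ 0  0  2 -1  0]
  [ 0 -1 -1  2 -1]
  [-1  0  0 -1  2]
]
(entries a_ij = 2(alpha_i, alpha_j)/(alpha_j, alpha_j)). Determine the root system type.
The matrix has rank 5 with 2's on the diagonal. Reading the off-diagonal entries as Dynkin edges (a single edge where a_ij = a_ji = -1; a double or triple edge where a_ij * a_ji = 2 or 3), the diagram is a chain of 3 nodes with a fork of two nodes at one end (D_5). One simple-root ordering that puts it in standard form is (alpha_1, alpha_5, alpha_4, alpha_2, alpha_3). So the algebra is type D_5, i.e. so(10).

D5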